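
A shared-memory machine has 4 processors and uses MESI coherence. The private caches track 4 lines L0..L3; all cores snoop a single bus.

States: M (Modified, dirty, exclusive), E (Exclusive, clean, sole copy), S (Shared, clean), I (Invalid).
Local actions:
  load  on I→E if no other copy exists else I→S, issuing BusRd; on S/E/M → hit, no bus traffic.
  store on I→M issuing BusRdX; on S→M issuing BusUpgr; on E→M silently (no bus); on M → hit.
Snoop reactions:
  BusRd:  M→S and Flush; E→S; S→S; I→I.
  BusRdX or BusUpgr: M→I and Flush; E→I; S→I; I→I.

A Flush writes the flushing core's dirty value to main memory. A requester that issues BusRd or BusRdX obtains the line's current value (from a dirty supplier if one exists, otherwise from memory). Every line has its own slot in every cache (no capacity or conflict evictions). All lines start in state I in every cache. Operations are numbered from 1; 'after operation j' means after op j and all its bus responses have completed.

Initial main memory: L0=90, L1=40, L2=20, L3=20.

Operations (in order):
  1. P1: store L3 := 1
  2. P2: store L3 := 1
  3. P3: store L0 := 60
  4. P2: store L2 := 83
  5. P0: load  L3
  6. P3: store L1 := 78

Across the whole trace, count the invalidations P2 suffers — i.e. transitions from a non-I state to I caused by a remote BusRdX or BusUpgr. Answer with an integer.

invalidations = 0

[1] P1: store L3 := 1 | P0:I, P1:M(1), P2:I, P3:I | bus: BusRdX
[2] P2: store L3 := 1 | P0:I, P1:I, P2:M(1), P3:I | bus: BusRdX,Flush
[3] P3: store L0 := 60 | P0:I, P1:I, P2:I, P3:M(60) | bus: BusRdX
[4] P2: store L2 := 83 | P0:I, P1:I, P2:M(83), P3:I | bus: BusRdX
[5] P0: load  L3 | P0:S(1), P1:I, P2:S(1), P3:I | bus: BusRd,Flush
[6] P3: store L1 := 78 | P0:I, P1:I, P2:I, P3:M(78) | bus: BusRdX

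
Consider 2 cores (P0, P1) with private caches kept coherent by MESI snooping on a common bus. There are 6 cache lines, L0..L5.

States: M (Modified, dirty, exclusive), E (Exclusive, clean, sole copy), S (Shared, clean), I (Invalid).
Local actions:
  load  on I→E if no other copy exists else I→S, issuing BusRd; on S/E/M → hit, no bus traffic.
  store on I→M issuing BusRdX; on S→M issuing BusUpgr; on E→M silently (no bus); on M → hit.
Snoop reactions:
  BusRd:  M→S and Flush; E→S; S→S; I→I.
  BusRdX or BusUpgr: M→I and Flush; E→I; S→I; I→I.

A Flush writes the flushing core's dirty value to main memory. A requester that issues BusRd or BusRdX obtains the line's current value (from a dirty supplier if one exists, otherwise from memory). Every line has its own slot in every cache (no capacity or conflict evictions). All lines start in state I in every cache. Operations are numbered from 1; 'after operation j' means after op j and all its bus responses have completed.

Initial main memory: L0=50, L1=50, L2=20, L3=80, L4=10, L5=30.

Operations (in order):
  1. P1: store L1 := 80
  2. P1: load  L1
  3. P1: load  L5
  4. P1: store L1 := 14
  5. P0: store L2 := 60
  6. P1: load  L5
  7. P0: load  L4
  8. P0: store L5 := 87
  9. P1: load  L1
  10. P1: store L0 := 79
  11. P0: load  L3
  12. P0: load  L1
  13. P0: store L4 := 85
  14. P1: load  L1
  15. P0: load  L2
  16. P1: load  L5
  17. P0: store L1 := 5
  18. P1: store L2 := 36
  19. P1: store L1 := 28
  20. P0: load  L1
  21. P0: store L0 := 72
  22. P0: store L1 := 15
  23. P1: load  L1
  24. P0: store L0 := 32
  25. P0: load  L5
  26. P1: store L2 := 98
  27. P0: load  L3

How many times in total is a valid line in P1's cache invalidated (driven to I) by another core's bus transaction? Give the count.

step 1: P1: store L1 := 80  ⟶  IM  (L1)  txn=BusRdX  M[L1]=50
step 2: P1: load  L1  ⟶  IM  (L1)  txn=∅  M[L1]=50
step 3: P1: load  L5  ⟶  IE  (L5)  txn=BusRd  M[L5]=30
step 4: P1: store L1 := 14  ⟶  IM  (L1)  txn=∅  M[L1]=50
step 5: P0: store L2 := 60  ⟶  MI  (L2)  txn=BusRdX  M[L2]=20
step 6: P1: load  L5  ⟶  IE  (L5)  txn=∅  M[L5]=30
step 7: P0: load  L4  ⟶  EI  (L4)  txn=BusRd  M[L4]=10
step 8: P0: store L5 := 87  ⟶  MI  (L5)  txn=BusRdX  M[L5]=30
step 9: P1: load  L1  ⟶  IM  (L1)  txn=∅  M[L1]=50
step 10: P1: store L0 := 79  ⟶  IM  (L0)  txn=BusRdX  M[L0]=50
step 11: P0: load  L3  ⟶  EI  (L3)  txn=BusRd  M[L3]=80
step 12: P0: load  L1  ⟶  SS  (L1)  txn=BusRd+Flush  M[L1]=14
step 13: P0: store L4 := 85  ⟶  MI  (L4)  txn=∅  M[L4]=10
step 14: P1: load  L1  ⟶  SS  (L1)  txn=∅  M[L1]=14
step 15: P0: load  L2  ⟶  MI  (L2)  txn=∅  M[L2]=20
step 16: P1: load  L5  ⟶  SS  (L5)  txn=BusRd+Flush  M[L5]=87
step 17: P0: store L1 := 5  ⟶  MI  (L1)  txn=BusUpgr  M[L1]=14
step 18: P1: store L2 := 36  ⟶  IM  (L2)  txn=BusRdX+Flush  M[L2]=60
step 19: P1: store L1 := 28  ⟶  IM  (L1)  txn=BusRdX+Flush  M[L1]=5
step 20: P0: load  L1  ⟶  SS  (L1)  txn=BusRd+Flush  M[L1]=28
step 21: P0: store L0 := 72  ⟶  MI  (L0)  txn=BusRdX+Flush  M[L0]=79
step 22: P0: store L1 := 15  ⟶  MI  (L1)  txn=BusUpgr  M[L1]=28
step 23: P1: load  L1  ⟶  SS  (L1)  txn=BusRd+Flush  M[L1]=15
step 24: P0: store L0 := 32  ⟶  MI  (L0)  txn=∅  M[L0]=79
step 25: P0: load  L5  ⟶  SS  (L5)  txn=∅  M[L5]=87
step 26: P1: store L2 := 98  ⟶  IM  (L2)  txn=∅  M[L2]=60
step 27: P0: load  L3  ⟶  EI  (L3)  txn=∅  M[L3]=80

invalidations = 4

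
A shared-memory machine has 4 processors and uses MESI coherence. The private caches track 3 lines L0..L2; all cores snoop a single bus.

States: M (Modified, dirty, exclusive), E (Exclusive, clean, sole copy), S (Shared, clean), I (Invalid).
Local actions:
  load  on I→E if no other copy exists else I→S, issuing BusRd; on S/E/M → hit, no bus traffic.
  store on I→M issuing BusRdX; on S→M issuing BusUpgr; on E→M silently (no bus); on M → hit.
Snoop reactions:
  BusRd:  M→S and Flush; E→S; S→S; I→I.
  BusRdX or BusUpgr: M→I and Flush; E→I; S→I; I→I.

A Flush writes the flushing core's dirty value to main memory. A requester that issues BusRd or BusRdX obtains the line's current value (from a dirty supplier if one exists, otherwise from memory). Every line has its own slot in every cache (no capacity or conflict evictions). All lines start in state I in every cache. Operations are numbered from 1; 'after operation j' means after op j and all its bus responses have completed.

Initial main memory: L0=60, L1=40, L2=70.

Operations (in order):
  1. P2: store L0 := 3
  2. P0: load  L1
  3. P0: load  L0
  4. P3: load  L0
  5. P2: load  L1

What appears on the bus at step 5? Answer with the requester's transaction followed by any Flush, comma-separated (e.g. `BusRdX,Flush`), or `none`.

bus = BusRd

step 1: P2: store L0 := 3  ⟶  IIMI  (L0)  txn=BusRdX  M[L0]=60
step 2: P0: load  L1  ⟶  EIII  (L1)  txn=BusRd  M[L1]=40
step 3: P0: load  L0  ⟶  SISI  (L0)  txn=BusRd+Flush  M[L0]=3
step 4: P3: load  L0  ⟶  SISS  (L0)  txn=BusRd  M[L0]=3
step 5: P2: load  L1  ⟶  SISI  (L1)  txn=BusRd  M[L1]=40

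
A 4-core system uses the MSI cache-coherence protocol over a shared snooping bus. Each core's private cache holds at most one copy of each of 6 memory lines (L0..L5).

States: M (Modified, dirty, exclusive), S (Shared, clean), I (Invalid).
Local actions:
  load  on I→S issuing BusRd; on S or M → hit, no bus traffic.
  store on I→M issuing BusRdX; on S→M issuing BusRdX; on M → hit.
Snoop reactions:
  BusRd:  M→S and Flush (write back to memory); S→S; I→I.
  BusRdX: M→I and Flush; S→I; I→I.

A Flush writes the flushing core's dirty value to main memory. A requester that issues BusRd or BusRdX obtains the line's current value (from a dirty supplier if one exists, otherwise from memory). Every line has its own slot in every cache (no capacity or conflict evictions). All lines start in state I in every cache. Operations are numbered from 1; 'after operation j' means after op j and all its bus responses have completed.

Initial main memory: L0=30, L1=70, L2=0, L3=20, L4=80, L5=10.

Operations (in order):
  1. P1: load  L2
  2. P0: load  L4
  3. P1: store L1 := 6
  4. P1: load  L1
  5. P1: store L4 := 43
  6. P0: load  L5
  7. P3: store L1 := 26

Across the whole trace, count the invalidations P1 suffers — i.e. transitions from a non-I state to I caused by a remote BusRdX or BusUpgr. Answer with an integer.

invalidations = 1

step 1: P1: load  L2  ⟶  ISII  (L2)  txn=BusRd  M[L2]=0
step 2: P0: load  L4  ⟶  SIII  (L4)  txn=BusRd  M[L4]=80
step 3: P1: store L1 := 6  ⟶  IMII  (L1)  txn=BusRdX  M[L1]=70
step 4: P1: load  L1  ⟶  IMII  (L1)  txn=∅  M[L1]=70
step 5: P1: store L4 := 43  ⟶  IMII  (L4)  txn=BusRdX  M[L4]=80
step 6: P0: load  L5  ⟶  SIII  (L5)  txn=BusRd  M[L5]=10
step 7: P3: store L1 := 26  ⟶  IIIM  (L1)  txn=BusRdX+Flush  M[L1]=6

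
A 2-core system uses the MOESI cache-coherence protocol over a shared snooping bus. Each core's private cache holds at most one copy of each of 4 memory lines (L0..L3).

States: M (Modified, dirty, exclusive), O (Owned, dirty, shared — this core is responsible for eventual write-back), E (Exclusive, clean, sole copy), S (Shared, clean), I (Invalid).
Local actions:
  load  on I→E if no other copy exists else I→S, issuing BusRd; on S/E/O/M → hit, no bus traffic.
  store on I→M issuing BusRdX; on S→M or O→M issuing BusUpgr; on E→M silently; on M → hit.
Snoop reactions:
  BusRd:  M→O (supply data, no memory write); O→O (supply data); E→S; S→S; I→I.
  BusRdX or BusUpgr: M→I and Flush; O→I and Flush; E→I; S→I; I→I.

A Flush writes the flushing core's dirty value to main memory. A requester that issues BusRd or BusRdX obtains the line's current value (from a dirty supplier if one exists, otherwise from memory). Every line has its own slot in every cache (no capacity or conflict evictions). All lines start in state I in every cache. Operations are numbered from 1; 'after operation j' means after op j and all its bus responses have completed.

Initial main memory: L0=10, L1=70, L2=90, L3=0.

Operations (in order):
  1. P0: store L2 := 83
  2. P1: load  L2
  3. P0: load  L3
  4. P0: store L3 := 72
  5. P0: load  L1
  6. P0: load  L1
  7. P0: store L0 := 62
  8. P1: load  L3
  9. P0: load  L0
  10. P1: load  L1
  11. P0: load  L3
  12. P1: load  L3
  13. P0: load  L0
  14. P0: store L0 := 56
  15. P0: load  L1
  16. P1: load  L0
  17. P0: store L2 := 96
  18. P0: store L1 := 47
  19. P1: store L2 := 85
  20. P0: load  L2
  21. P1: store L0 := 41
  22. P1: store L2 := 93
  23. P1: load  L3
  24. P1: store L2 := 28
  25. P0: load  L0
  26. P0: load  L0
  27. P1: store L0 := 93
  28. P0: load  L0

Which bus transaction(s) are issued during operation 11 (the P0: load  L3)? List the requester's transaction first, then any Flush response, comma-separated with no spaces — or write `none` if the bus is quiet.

bus = none

  op1 P0: store L2 := 83 → M/I on L2; bus BusRdX; mem=90
  op2 P1: load  L2 → O/S on L2; bus BusRd; mem=90
  op3 P0: load  L3 → E/I on L3; bus BusRd; mem=0
  op4 P0: store L3 := 72 → M/I on L3; bus (none); mem=0
  op5 P0: load  L1 → E/I on L1; bus BusRd; mem=70
  op6 P0: load  L1 → E/I on L1; bus (none); mem=70
  op7 P0: store L0 := 62 → M/I on L0; bus BusRdX; mem=10
  op8 P1: load  L3 → O/S on L3; bus BusRd; mem=0
  op9 P0: load  L0 → M/I on L0; bus (none); mem=10
  op10 P1: load  L1 → S/S on L1; bus BusRd; mem=70
  op11 P0: load  L3 → O/S on L3; bus (none); mem=0
  op12 P1: load  L3 → O/S on L3; bus (none); mem=0
  op13 P0: load  L0 → M/I on L0; bus (none); mem=10
  op14 P0: store L0 := 56 → M/I on L0; bus (none); mem=10
  op15 P0: load  L1 → S/S on L1; bus (none); mem=70
  op16 P1: load  L0 → O/S on L0; bus BusRd; mem=10
  op17 P0: store L2 := 96 → M/I on L2; bus BusUpgr; mem=90
  op18 P0: store L1 := 47 → M/I on L1; bus BusUpgr; mem=70
  op19 P1: store L2 := 85 → I/M on L2; bus BusRdX Flush; mem=96
  op20 P0: load  L2 → S/O on L2; bus BusRd; mem=96
  op21 P1: store L0 := 41 → I/M on L0; bus BusUpgr Flush; mem=56
  op22 P1: store L2 := 93 → I/M on L2; bus BusUpgr; mem=96
  op23 P1: load  L3 → O/S on L3; bus (none); mem=0
  op24 P1: store L2 := 28 → I/M on L2; bus (none); mem=96
  op25 P0: load  L0 → S/O on L0; bus BusRd; mem=56
  op26 P0: load  L0 → S/O on L0; bus (none); mem=56
  op27 P1: store L0 := 93 → I/M on L0; bus BusUpgr; mem=56
  op28 P0: load  L0 → S/O on L0; bus BusRd; mem=56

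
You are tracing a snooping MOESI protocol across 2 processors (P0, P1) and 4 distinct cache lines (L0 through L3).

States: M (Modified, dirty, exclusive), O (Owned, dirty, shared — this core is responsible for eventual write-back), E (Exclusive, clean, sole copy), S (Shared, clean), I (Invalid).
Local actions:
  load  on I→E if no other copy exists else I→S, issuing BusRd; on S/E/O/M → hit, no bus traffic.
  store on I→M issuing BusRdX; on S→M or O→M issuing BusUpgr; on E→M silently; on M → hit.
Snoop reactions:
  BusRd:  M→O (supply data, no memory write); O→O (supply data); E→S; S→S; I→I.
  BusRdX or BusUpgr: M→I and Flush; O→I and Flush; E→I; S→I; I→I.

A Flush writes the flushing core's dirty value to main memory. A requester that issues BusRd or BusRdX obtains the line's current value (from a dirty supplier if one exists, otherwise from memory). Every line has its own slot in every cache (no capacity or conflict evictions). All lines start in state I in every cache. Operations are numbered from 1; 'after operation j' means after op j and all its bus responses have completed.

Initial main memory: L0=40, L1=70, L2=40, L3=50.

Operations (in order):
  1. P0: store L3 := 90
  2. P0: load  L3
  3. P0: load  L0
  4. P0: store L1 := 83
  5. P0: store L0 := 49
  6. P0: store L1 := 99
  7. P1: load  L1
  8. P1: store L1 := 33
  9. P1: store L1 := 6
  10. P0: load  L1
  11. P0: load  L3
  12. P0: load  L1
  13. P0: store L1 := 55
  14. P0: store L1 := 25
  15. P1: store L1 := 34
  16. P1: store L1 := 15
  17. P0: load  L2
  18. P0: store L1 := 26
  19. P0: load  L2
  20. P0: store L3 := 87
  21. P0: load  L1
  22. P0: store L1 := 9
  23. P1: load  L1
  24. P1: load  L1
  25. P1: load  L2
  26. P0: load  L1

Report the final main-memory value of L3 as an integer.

1. P0: store L3 := 90  bus=[BusRdX]  L3: P0=M P1=I  mem[L3]=50
2. P0: load  L3  bus=[-]  L3: P0=M P1=I  mem[L3]=50
3. P0: load  L0  bus=[BusRd]  L0: P0=E P1=I  mem[L0]=40
4. P0: store L1 := 83  bus=[BusRdX]  L1: P0=M P1=I  mem[L1]=70
5. P0: store L0 := 49  bus=[-]  L0: P0=M P1=I  mem[L0]=40
6. P0: store L1 := 99  bus=[-]  L1: P0=M P1=I  mem[L1]=70
7. P1: load  L1  bus=[BusRd]  L1: P0=O P1=S  mem[L1]=70
8. P1: store L1 := 33  bus=[BusUpgr,Flush]  L1: P0=I P1=M  mem[L1]=99
9. P1: store L1 := 6  bus=[-]  L1: P0=I P1=M  mem[L1]=99
10. P0: load  L1  bus=[BusRd]  L1: P0=S P1=O  mem[L1]=99
11. P0: load  L3  bus=[-]  L3: P0=M P1=I  mem[L3]=50
12. P0: load  L1  bus=[-]  L1: P0=S P1=O  mem[L1]=99
13. P0: store L1 := 55  bus=[BusUpgr,Flush]  L1: P0=M P1=I  mem[L1]=6
14. P0: store L1 := 25  bus=[-]  L1: P0=M P1=I  mem[L1]=6
15. P1: store L1 := 34  bus=[BusRdX,Flush]  L1: P0=I P1=M  mem[L1]=25
16. P1: store L1 := 15  bus=[-]  L1: P0=I P1=M  mem[L1]=25
17. P0: load  L2  bus=[BusRd]  L2: P0=E P1=I  mem[L2]=40
18. P0: store L1 := 26  bus=[BusRdX,Flush]  L1: P0=M P1=I  mem[L1]=15
19. P0: load  L2  bus=[-]  L2: P0=E P1=I  mem[L2]=40
20. P0: store L3 := 87  bus=[-]  L3: P0=M P1=I  mem[L3]=50
21. P0: load  L1  bus=[-]  L1: P0=M P1=I  mem[L1]=15
22. P0: store L1 := 9  bus=[-]  L1: P0=M P1=I  mem[L1]=15
23. P1: load  L1  bus=[BusRd]  L1: P0=O P1=S  mem[L1]=15
24. P1: load  L1  bus=[-]  L1: P0=O P1=S  mem[L1]=15
25. P1: load  L2  bus=[BusRd]  L2: P0=S P1=S  mem[L2]=40
26. P0: load  L1  bus=[-]  L1: P0=O P1=S  mem[L1]=15

memory[L3] = 50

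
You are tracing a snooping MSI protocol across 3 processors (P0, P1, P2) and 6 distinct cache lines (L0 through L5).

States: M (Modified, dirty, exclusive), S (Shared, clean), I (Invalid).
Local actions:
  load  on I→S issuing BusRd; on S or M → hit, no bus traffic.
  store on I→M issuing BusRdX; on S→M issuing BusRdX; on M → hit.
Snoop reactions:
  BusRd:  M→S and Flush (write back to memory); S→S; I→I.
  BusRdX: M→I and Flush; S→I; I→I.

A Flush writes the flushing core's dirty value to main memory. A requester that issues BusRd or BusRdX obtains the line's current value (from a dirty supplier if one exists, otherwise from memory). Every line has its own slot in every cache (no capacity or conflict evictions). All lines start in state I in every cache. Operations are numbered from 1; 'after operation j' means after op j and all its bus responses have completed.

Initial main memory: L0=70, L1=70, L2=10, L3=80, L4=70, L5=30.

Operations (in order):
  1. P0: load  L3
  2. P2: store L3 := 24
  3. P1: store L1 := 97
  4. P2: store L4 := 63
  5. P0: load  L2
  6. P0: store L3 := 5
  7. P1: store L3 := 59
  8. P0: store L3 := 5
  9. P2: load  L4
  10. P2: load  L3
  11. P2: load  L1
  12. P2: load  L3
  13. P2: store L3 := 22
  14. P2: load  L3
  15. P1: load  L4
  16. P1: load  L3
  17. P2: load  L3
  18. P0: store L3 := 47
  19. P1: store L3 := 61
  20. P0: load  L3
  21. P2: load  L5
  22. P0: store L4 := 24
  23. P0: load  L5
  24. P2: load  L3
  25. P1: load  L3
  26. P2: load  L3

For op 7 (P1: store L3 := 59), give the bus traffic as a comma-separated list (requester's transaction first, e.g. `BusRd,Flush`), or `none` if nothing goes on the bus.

[1] P0: load  L3 | P0:S(80), P1:I, P2:I | bus: BusRd
[2] P2: store L3 := 24 | P0:I, P1:I, P2:M(24) | bus: BusRdX
[3] P1: store L1 := 97 | P0:I, P1:M(97), P2:I | bus: BusRdX
[4] P2: store L4 := 63 | P0:I, P1:I, P2:M(63) | bus: BusRdX
[5] P0: load  L2 | P0:S(10), P1:I, P2:I | bus: BusRd
[6] P0: store L3 := 5 | P0:M(5), P1:I, P2:I | bus: BusRdX,Flush
[7] P1: store L3 := 59 | P0:I, P1:M(59), P2:I | bus: BusRdX,Flush
[8] P0: store L3 := 5 | P0:M(5), P1:I, P2:I | bus: BusRdX,Flush
[9] P2: load  L4 | P0:I, P1:I, P2:M(63) | bus: none
[10] P2: load  L3 | P0:S(5), P1:I, P2:S(5) | bus: BusRd,Flush
[11] P2: load  L1 | P0:I, P1:S(97), P2:S(97) | bus: BusRd,Flush
[12] P2: load  L3 | P0:S(5), P1:I, P2:S(5) | bus: none
[13] P2: store L3 := 22 | P0:I, P1:I, P2:M(22) | bus: BusRdX
[14] P2: load  L3 | P0:I, P1:I, P2:M(22) | bus: none
[15] P1: load  L4 | P0:I, P1:S(63), P2:S(63) | bus: BusRd,Flush
[16] P1: load  L3 | P0:I, P1:S(22), P2:S(22) | bus: BusRd,Flush
[17] P2: load  L3 | P0:I, P1:S(22), P2:S(22) | bus: none
[18] P0: store L3 := 47 | P0:M(47), P1:I, P2:I | bus: BusRdX
[19] P1: store L3 := 61 | P0:I, P1:M(61), P2:I | bus: BusRdX,Flush
[20] P0: load  L3 | P0:S(61), P1:S(61), P2:I | bus: BusRd,Flush
[21] P2: load  L5 | P0:I, P1:I, P2:S(30) | bus: BusRd
[22] P0: store L4 := 24 | P0:M(24), P1:I, P2:I | bus: BusRdX
[23] P0: load  L5 | P0:S(30), P1:I, P2:S(30) | bus: BusRd
[24] P2: load  L3 | P0:S(61), P1:S(61), P2:S(61) | bus: BusRd
[25] P1: load  L3 | P0:S(61), P1:S(61), P2:S(61) | bus: none
[26] P2: load  L3 | P0:S(61), P1:S(61), P2:S(61) | bus: none

bus = BusRdX,Flush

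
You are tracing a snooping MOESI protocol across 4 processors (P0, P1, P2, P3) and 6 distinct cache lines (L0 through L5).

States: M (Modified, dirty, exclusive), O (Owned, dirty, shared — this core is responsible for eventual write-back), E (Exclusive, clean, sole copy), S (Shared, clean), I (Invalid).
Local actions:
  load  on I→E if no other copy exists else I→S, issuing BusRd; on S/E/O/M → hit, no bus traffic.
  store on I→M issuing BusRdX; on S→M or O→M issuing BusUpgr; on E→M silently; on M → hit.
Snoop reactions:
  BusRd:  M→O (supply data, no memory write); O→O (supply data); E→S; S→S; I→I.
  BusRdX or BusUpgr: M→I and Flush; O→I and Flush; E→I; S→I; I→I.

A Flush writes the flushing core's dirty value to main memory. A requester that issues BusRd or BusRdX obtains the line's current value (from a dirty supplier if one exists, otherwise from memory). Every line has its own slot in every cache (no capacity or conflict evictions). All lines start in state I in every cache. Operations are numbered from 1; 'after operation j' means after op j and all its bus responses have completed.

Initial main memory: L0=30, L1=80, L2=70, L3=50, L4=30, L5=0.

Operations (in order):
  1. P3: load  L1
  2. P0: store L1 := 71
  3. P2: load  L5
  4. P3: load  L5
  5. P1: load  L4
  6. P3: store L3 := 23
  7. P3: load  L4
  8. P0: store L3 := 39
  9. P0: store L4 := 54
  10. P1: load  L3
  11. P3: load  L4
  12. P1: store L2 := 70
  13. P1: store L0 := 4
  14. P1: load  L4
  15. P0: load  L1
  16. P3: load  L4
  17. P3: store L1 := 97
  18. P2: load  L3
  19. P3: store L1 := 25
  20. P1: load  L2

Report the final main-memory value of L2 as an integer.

memory[L2] = 70

  op1 P3: load  L1 → I/I/I/E on L1; bus BusRd; mem=80
  op2 P0: store L1 := 71 → M/I/I/I on L1; bus BusRdX; mem=80
  op3 P2: load  L5 → I/I/E/I on L5; bus BusRd; mem=0
  op4 P3: load  L5 → I/I/S/S on L5; bus BusRd; mem=0
  op5 P1: load  L4 → I/E/I/I on L4; bus BusRd; mem=30
  op6 P3: store L3 := 23 → I/I/I/M on L3; bus BusRdX; mem=50
  op7 P3: load  L4 → I/S/I/S on L4; bus BusRd; mem=30
  op8 P0: store L3 := 39 → M/I/I/I on L3; bus BusRdX Flush; mem=23
  op9 P0: store L4 := 54 → M/I/I/I on L4; bus BusRdX; mem=30
  op10 P1: load  L3 → O/S/I/I on L3; bus BusRd; mem=23
  op11 P3: load  L4 → O/I/I/S on L4; bus BusRd; mem=30
  op12 P1: store L2 := 70 → I/M/I/I on L2; bus BusRdX; mem=70
  op13 P1: store L0 := 4 → I/M/I/I on L0; bus BusRdX; mem=30
  op14 P1: load  L4 → O/S/I/S on L4; bus BusRd; mem=30
  op15 P0: load  L1 → M/I/I/I on L1; bus (none); mem=80
  op16 P3: load  L4 → O/S/I/S on L4; bus (none); mem=30
  op17 P3: store L1 := 97 → I/I/I/M on L1; bus BusRdX Flush; mem=71
  op18 P2: load  L3 → O/S/S/I on L3; bus BusRd; mem=23
  op19 P3: store L1 := 25 → I/I/I/M on L1; bus (none); mem=71
  op20 P1: load  L2 → I/M/I/I on L2; bus (none); mem=70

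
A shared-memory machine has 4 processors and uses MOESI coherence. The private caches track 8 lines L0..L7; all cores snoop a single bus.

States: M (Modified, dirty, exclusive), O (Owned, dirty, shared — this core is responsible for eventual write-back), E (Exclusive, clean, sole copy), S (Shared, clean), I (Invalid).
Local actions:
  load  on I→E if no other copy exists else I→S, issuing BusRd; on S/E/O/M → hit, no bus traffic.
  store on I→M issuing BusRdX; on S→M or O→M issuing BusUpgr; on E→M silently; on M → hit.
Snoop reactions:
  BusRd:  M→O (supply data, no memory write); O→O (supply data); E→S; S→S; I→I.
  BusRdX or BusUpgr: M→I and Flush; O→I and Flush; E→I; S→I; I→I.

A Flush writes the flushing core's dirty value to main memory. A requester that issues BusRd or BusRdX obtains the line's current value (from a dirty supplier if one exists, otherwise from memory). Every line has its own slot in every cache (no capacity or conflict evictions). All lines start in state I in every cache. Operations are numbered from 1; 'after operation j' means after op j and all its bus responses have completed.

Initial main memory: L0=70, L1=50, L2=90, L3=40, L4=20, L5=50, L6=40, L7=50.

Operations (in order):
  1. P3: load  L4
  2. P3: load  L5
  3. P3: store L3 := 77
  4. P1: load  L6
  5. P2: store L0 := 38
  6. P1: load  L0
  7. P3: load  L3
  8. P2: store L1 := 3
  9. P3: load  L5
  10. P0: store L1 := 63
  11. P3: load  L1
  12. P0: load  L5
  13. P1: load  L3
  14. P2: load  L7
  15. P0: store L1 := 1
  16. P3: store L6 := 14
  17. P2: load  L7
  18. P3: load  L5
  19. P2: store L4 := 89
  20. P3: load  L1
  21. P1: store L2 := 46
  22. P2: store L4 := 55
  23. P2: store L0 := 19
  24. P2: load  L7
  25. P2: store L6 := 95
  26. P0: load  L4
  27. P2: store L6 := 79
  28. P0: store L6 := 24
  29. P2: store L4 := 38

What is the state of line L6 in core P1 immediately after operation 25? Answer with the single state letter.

1. P3: load  L4  bus=[BusRd]  L4: P0=I P1=I P2=I P3=E  mem[L4]=20
2. P3: load  L5  bus=[BusRd]  L5: P0=I P1=I P2=I P3=E  mem[L5]=50
3. P3: store L3 := 77  bus=[BusRdX]  L3: P0=I P1=I P2=I P3=M  mem[L3]=40
4. P1: load  L6  bus=[BusRd]  L6: P0=I P1=E P2=I P3=I  mem[L6]=40
5. P2: store L0 := 38  bus=[BusRdX]  L0: P0=I P1=I P2=M P3=I  mem[L0]=70
6. P1: load  L0  bus=[BusRd]  L0: P0=I P1=S P2=O P3=I  mem[L0]=70
7. P3: load  L3  bus=[-]  L3: P0=I P1=I P2=I P3=M  mem[L3]=40
8. P2: store L1 := 3  bus=[BusRdX]  L1: P0=I P1=I P2=M P3=I  mem[L1]=50
9. P3: load  L5  bus=[-]  L5: P0=I P1=I P2=I P3=E  mem[L5]=50
10. P0: store L1 := 63  bus=[BusRdX,Flush]  L1: P0=M P1=I P2=I P3=I  mem[L1]=3
11. P3: load  L1  bus=[BusRd]  L1: P0=O P1=I P2=I P3=S  mem[L1]=3
12. P0: load  L5  bus=[BusRd]  L5: P0=S P1=I P2=I P3=S  mem[L5]=50
13. P1: load  L3  bus=[BusRd]  L3: P0=I P1=S P2=I P3=O  mem[L3]=40
14. P2: load  L7  bus=[BusRd]  L7: P0=I P1=I P2=E P3=I  mem[L7]=50
15. P0: store L1 := 1  bus=[BusUpgr]  L1: P0=M P1=I P2=I P3=I  mem[L1]=3
16. P3: store L6 := 14  bus=[BusRdX]  L6: P0=I P1=I P2=I P3=M  mem[L6]=40
17. P2: load  L7  bus=[-]  L7: P0=I P1=I P2=E P3=I  mem[L7]=50
18. P3: load  L5  bus=[-]  L5: P0=S P1=I P2=I P3=S  mem[L5]=50
19. P2: store L4 := 89  bus=[BusRdX]  L4: P0=I P1=I P2=M P3=I  mem[L4]=20
20. P3: load  L1  bus=[BusRd]  L1: P0=O P1=I P2=I P3=S  mem[L1]=3
21. P1: store L2 := 46  bus=[BusRdX]  L2: P0=I P1=M P2=I P3=I  mem[L2]=90
22. P2: store L4 := 55  bus=[-]  L4: P0=I P1=I P2=M P3=I  mem[L4]=20
23. P2: store L0 := 19  bus=[BusUpgr]  L0: P0=I P1=I P2=M P3=I  mem[L0]=70
24. P2: load  L7  bus=[-]  L7: P0=I P1=I P2=E P3=I  mem[L7]=50
25. P2: store L6 := 95  bus=[BusRdX,Flush]  L6: P0=I P1=I P2=M P3=I  mem[L6]=14
26. P0: load  L4  bus=[BusRd]  L4: P0=S P1=I P2=O P3=I  mem[L4]=20
27. P2: store L6 := 79  bus=[-]  L6: P0=I P1=I P2=M P3=I  mem[L6]=14
28. P0: store L6 := 24  bus=[BusRdX,Flush]  L6: P0=M P1=I P2=I P3=I  mem[L6]=79
29. P2: store L4 := 38  bus=[BusUpgr]  L4: P0=I P1=I P2=M P3=I  mem[L4]=20

state = I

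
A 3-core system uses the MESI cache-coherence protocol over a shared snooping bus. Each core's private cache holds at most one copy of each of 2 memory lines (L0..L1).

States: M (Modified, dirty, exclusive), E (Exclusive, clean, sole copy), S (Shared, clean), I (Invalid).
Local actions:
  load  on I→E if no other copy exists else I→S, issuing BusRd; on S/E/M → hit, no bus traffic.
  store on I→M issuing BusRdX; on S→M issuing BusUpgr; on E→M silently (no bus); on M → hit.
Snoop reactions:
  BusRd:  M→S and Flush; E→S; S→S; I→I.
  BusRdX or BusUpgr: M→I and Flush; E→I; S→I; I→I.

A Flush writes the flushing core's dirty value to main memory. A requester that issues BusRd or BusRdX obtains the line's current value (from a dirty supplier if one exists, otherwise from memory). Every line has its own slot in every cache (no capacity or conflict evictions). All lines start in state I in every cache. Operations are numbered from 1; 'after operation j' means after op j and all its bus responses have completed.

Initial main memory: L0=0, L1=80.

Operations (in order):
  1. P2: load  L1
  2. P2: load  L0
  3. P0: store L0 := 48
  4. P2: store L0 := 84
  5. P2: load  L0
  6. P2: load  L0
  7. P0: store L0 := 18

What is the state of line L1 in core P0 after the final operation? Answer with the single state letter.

step 1: P2: load  L1  ⟶  IIE  (L1)  txn=BusRd  M[L1]=80
step 2: P2: load  L0  ⟶  IIE  (L0)  txn=BusRd  M[L0]=0
step 3: P0: store L0 := 48  ⟶  MII  (L0)  txn=BusRdX  M[L0]=0
step 4: P2: store L0 := 84  ⟶  IIM  (L0)  txn=BusRdX+Flush  M[L0]=48
step 5: P2: load  L0  ⟶  IIM  (L0)  txn=∅  M[L0]=48
step 6: P2: load  L0  ⟶  IIM  (L0)  txn=∅  M[L0]=48
step 7: P0: store L0 := 18  ⟶  MII  (L0)  txn=BusRdX+Flush  M[L0]=84

state = I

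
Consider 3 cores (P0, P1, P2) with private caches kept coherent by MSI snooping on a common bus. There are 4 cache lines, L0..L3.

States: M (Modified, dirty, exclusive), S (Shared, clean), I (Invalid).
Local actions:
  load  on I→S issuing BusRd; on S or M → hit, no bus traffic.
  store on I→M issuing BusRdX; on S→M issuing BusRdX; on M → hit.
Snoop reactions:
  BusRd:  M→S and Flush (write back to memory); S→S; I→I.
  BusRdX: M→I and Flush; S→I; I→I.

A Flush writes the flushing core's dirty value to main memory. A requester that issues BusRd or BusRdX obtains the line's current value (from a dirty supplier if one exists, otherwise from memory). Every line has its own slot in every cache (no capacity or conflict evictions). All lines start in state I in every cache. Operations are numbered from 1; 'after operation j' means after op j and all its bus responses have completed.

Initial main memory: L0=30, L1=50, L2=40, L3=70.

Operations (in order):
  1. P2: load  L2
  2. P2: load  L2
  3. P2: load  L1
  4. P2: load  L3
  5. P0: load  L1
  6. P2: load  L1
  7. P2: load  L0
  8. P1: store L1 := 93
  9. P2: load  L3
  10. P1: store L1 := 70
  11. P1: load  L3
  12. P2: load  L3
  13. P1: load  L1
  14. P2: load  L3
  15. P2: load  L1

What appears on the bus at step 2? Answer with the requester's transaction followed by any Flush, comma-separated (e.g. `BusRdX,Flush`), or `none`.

  op1 P2: load  L2 → I/I/S on L2; bus BusRd; mem=40
  op2 P2: load  L2 → I/I/S on L2; bus (none); mem=40
  op3 P2: load  L1 → I/I/S on L1; bus BusRd; mem=50
  op4 P2: load  L3 → I/I/S on L3; bus BusRd; mem=70
  op5 P0: load  L1 → S/I/S on L1; bus BusRd; mem=50
  op6 P2: load  L1 → S/I/S on L1; bus (none); mem=50
  op7 P2: load  L0 → I/I/S on L0; bus BusRd; mem=30
  op8 P1: store L1 := 93 → I/M/I on L1; bus BusRdX; mem=50
  op9 P2: load  L3 → I/I/S on L3; bus (none); mem=70
  op10 P1: store L1 := 70 → I/M/I on L1; bus (none); mem=50
  op11 P1: load  L3 → I/S/S on L3; bus BusRd; mem=70
  op12 P2: load  L3 → I/S/S on L3; bus (none); mem=70
  op13 P1: load  L1 → I/M/I on L1; bus (none); mem=50
  op14 P2: load  L3 → I/S/S on L3; bus (none); mem=70
  op15 P2: load  L1 → I/S/S on L1; bus BusRd Flush; mem=70

bus = none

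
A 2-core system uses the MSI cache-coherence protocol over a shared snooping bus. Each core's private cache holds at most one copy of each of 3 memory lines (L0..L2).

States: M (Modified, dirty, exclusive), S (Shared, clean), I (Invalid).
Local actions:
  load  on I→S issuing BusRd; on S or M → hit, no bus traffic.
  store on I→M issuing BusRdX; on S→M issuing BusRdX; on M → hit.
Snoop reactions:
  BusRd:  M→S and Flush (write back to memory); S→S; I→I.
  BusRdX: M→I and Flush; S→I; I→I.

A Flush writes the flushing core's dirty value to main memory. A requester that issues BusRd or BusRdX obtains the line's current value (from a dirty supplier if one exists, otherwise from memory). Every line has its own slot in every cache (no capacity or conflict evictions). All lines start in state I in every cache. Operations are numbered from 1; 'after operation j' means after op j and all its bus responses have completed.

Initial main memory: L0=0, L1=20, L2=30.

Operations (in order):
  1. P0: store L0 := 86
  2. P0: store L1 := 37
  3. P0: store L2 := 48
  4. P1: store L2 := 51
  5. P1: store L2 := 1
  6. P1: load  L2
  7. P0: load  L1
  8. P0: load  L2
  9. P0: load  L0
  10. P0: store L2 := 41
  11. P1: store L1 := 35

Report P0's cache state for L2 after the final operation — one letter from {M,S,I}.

state = M

  op1 P0: store L0 := 86 → M/I on L0; bus BusRdX; mem=0
  op2 P0: store L1 := 37 → M/I on L1; bus BusRdX; mem=20
  op3 P0: store L2 := 48 → M/I on L2; bus BusRdX; mem=30
  op4 P1: store L2 := 51 → I/M on L2; bus BusRdX Flush; mem=48
  op5 P1: store L2 := 1 → I/M on L2; bus (none); mem=48
  op6 P1: load  L2 → I/M on L2; bus (none); mem=48
  op7 P0: load  L1 → M/I on L1; bus (none); mem=20
  op8 P0: load  L2 → S/S on L2; bus BusRd Flush; mem=1
  op9 P0: load  L0 → M/I on L0; bus (none); mem=0
  op10 P0: store L2 := 41 → M/I on L2; bus BusRdX; mem=1
  op11 P1: store L1 := 35 → I/M on L1; bus BusRdX Flush; mem=37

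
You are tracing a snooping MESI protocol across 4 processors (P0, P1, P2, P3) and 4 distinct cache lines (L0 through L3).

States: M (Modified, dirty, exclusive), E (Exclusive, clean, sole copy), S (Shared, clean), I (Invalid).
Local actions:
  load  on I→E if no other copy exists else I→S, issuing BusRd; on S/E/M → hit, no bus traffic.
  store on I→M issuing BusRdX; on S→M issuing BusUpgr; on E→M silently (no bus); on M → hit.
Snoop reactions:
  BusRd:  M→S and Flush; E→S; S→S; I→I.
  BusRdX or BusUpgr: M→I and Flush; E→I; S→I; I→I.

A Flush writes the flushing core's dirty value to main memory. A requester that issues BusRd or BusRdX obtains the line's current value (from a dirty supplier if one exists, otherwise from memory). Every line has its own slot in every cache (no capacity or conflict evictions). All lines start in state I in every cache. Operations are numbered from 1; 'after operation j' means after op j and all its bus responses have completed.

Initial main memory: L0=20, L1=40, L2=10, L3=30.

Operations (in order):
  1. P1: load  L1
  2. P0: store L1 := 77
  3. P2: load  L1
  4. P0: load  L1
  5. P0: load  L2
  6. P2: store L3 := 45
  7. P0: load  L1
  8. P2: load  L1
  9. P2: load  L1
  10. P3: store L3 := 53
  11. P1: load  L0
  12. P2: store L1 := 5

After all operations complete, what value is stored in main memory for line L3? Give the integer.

memory[L3] = 45

  op1 P1: load  L1 → I/E/I/I on L1; bus BusRd; mem=40
  op2 P0: store L1 := 77 → M/I/I/I on L1; bus BusRdX; mem=40
  op3 P2: load  L1 → S/I/S/I on L1; bus BusRd Flush; mem=77
  op4 P0: load  L1 → S/I/S/I on L1; bus (none); mem=77
  op5 P0: load  L2 → E/I/I/I on L2; bus BusRd; mem=10
  op6 P2: store L3 := 45 → I/I/M/I on L3; bus BusRdX; mem=30
  op7 P0: load  L1 → S/I/S/I on L1; bus (none); mem=77
  op8 P2: load  L1 → S/I/S/I on L1; bus (none); mem=77
  op9 P2: load  L1 → S/I/S/I on L1; bus (none); mem=77
  op10 P3: store L3 := 53 → I/I/I/M on L3; bus BusRdX Flush; mem=45
  op11 P1: load  L0 → I/E/I/I on L0; bus BusRd; mem=20
  op12 P2: store L1 := 5 → I/I/M/I on L1; bus BusUpgr; mem=77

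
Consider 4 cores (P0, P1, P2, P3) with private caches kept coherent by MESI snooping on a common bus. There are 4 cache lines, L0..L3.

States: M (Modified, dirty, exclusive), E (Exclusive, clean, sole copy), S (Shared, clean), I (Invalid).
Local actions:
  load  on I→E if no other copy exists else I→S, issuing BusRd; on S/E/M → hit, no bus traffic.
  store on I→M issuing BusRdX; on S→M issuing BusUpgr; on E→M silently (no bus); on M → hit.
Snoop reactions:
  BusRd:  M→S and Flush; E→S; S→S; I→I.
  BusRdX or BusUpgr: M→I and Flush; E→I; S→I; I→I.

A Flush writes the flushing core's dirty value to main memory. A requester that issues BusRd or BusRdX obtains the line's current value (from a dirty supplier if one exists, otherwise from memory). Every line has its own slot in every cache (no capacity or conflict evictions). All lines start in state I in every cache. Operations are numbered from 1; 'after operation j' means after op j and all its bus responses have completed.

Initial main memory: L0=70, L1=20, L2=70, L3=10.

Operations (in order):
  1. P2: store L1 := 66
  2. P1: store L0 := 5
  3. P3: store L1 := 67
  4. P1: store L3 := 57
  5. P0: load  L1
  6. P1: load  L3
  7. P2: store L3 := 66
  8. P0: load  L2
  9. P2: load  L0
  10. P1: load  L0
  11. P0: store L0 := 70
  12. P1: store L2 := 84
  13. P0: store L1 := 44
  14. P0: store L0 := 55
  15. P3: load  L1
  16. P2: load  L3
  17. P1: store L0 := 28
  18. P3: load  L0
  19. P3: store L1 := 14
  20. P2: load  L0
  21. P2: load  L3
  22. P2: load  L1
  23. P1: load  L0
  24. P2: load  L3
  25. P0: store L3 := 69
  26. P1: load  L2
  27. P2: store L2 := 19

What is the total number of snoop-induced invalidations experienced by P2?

[1] P2: store L1 := 66 | P0:I, P1:I, P2:M(66), P3:I | bus: BusRdX
[2] P1: store L0 := 5 | P0:I, P1:M(5), P2:I, P3:I | bus: BusRdX
[3] P3: store L1 := 67 | P0:I, P1:I, P2:I, P3:M(67) | bus: BusRdX,Flush
[4] P1: store L3 := 57 | P0:I, P1:M(57), P2:I, P3:I | bus: BusRdX
[5] P0: load  L1 | P0:S(67), P1:I, P2:I, P3:S(67) | bus: BusRd,Flush
[6] P1: load  L3 | P0:I, P1:M(57), P2:I, P3:I | bus: none
[7] P2: store L3 := 66 | P0:I, P1:I, P2:M(66), P3:I | bus: BusRdX,Flush
[8] P0: load  L2 | P0:E(70), P1:I, P2:I, P3:I | bus: BusRd
[9] P2: load  L0 | P0:I, P1:S(5), P2:S(5), P3:I | bus: BusRd,Flush
[10] P1: load  L0 | P0:I, P1:S(5), P2:S(5), P3:I | bus: none
[11] P0: store L0 := 70 | P0:M(70), P1:I, P2:I, P3:I | bus: BusRdX
[12] P1: store L2 := 84 | P0:I, P1:M(84), P2:I, P3:I | bus: BusRdX
[13] P0: store L1 := 44 | P0:M(44), P1:I, P2:I, P3:I | bus: BusUpgr
[14] P0: store L0 := 55 | P0:M(55), P1:I, P2:I, P3:I | bus: none
[15] P3: load  L1 | P0:S(44), P1:I, P2:I, P3:S(44) | bus: BusRd,Flush
[16] P2: load  L3 | P0:I, P1:I, P2:M(66), P3:I | bus: none
[17] P1: store L0 := 28 | P0:I, P1:M(28), P2:I, P3:I | bus: BusRdX,Flush
[18] P3: load  L0 | P0:I, P1:S(28), P2:I, P3:S(28) | bus: BusRd,Flush
[19] P3: store L1 := 14 | P0:I, P1:I, P2:I, P3:M(14) | bus: BusUpgr
[20] P2: load  L0 | P0:I, P1:S(28), P2:S(28), P3:S(28) | bus: BusRd
[21] P2: load  L3 | P0:I, P1:I, P2:M(66), P3:I | bus: none
[22] P2: load  L1 | P0:I, P1:I, P2:S(14), P3:S(14) | bus: BusRd,Flush
[23] P1: load  L0 | P0:I, P1:S(28), P2:S(28), P3:S(28) | bus: none
[24] P2: load  L3 | P0:I, P1:I, P2:M(66), P3:I | bus: none
[25] P0: store L3 := 69 | P0:M(69), P1:I, P2:I, P3:I | bus: BusRdX,Flush
[26] P1: load  L2 | P0:I, P1:M(84), P2:I, P3:I | bus: none
[27] P2: store L2 := 19 | P0:I, P1:I, P2:M(19), P3:I | bus: BusRdX,Flush

invalidations = 3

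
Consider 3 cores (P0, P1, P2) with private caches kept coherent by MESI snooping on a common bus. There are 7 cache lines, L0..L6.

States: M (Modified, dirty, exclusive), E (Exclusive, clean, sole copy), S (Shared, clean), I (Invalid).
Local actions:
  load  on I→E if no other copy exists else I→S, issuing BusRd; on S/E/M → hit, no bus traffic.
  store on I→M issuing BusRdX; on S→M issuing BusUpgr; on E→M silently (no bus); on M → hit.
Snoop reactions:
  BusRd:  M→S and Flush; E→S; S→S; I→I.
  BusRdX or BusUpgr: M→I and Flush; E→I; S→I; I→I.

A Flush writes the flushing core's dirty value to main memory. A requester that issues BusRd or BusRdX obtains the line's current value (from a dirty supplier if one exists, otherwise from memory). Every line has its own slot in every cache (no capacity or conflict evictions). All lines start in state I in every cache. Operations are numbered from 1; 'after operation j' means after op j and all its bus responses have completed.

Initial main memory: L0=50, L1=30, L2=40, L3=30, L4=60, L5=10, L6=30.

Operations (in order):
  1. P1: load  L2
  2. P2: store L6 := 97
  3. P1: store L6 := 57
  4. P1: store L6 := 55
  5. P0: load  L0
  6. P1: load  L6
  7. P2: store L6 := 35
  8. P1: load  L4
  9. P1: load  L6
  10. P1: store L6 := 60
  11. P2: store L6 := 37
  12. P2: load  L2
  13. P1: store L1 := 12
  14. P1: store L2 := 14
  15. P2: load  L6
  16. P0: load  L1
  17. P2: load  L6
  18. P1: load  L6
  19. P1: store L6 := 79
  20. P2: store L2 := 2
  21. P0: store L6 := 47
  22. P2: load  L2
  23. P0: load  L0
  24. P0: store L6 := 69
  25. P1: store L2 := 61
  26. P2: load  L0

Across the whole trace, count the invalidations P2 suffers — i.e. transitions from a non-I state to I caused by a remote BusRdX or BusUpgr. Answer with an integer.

invalidations = 5

[1] P1: load  L2 | P0:I, P1:E(40), P2:I | bus: BusRd
[2] P2: store L6 := 97 | P0:I, P1:I, P2:M(97) | bus: BusRdX
[3] P1: store L6 := 57 | P0:I, P1:M(57), P2:I | bus: BusRdX,Flush
[4] P1: store L6 := 55 | P0:I, P1:M(55), P2:I | bus: none
[5] P0: load  L0 | P0:E(50), P1:I, P2:I | bus: BusRd
[6] P1: load  L6 | P0:I, P1:M(55), P2:I | bus: none
[7] P2: store L6 := 35 | P0:I, P1:I, P2:M(35) | bus: BusRdX,Flush
[8] P1: load  L4 | P0:I, P1:E(60), P2:I | bus: BusRd
[9] P1: load  L6 | P0:I, P1:S(35), P2:S(35) | bus: BusRd,Flush
[10] P1: store L6 := 60 | P0:I, P1:M(60), P2:I | bus: BusUpgr
[11] P2: store L6 := 37 | P0:I, P1:I, P2:M(37) | bus: BusRdX,Flush
[12] P2: load  L2 | P0:I, P1:S(40), P2:S(40) | bus: BusRd
[13] P1: store L1 := 12 | P0:I, P1:M(12), P2:I | bus: BusRdX
[14] P1: store L2 := 14 | P0:I, P1:M(14), P2:I | bus: BusUpgr
[15] P2: load  L6 | P0:I, P1:I, P2:M(37) | bus: none
[16] P0: load  L1 | P0:S(12), P1:S(12), P2:I | bus: BusRd,Flush
[17] P2: load  L6 | P0:I, P1:I, P2:M(37) | bus: none
[18] P1: load  L6 | P0:I, P1:S(37), P2:S(37) | bus: BusRd,Flush
[19] P1: store L6 := 79 | P0:I, P1:M(79), P2:I | bus: BusUpgr
[20] P2: store L2 := 2 | P0:I, P1:I, P2:M(2) | bus: BusRdX,Flush
[21] P0: store L6 := 47 | P0:M(47), P1:I, P2:I | bus: BusRdX,Flush
[22] P2: load  L2 | P0:I, P1:I, P2:M(2) | bus: none
[23] P0: load  L0 | P0:E(50), P1:I, P2:I | bus: none
[24] P0: store L6 := 69 | P0:M(69), P1:I, P2:I | bus: none
[25] P1: store L2 := 61 | P0:I, P1:M(61), P2:I | bus: BusRdX,Flush
[26] P2: load  L0 | P0:S(50), P1:I, P2:S(50) | bus: BusRd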